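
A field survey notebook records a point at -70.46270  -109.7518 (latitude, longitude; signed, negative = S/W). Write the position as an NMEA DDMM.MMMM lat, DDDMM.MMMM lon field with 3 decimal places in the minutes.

Latitude is negative → S; |value| = 70.462700
Latitude: fractional part 0.462700 → 27.76200 minutes
Longitude is negative → W; |value| = 109.751800
λ: 109° + 0.751800 × 60 = 109° 45.10800′

7027.762,S / 10945.108,W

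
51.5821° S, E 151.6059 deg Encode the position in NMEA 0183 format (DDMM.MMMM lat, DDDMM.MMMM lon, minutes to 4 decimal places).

5134.9260,S / 15136.3540,E

Lat: fractional part 0.582100 → 34.926000 minutes
λ: 151° + 0.605900 × 60 = 151° 36.354000′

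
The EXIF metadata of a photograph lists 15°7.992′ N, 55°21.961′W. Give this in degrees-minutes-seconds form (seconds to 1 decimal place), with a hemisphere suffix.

Latitude: fractional minutes 0.99200 × 60 = 59.520″
λ: 21.96100′ → 21′ and 0.96100 × 60 = 57.660″

15°07′59.5″ N, 55°21′57.7″ W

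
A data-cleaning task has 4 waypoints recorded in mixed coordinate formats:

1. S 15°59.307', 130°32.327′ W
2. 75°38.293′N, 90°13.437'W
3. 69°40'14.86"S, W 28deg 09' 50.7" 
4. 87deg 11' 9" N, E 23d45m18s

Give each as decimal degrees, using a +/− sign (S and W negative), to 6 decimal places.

1. -15.988450, -130.538783
2. 75.638217, -90.223950
3. -69.670794, -28.164083
4. 87.185833, 23.755000

Point 1:
  Latitude: 15 + 59.307/60 = 15.9884500
  hemisphere S, so the sign is −
  λ: 130 + 32.327/60 = 130.5387833
  W → negative
Point 2:
  Latitude: 75 + 38.293/60 = 75.6382167
  N ⇒ keep positive
  Lon: 13.437′ = 0.223950°; total 90.2239500
  hemisphere W, so the sign is −
Point 3:
  φ: 69 + 40/60 + 14.86/3600 = 69.6707944
  hemisphere S, so the sign is −
  λ: 28 + 9/60 + 50.7/3600 = 28.1640833
  W → negative
Point 4:
  φ: 87° + 11/60 + 9/3600 = 87 + 0.183333 + 0.002500 = 87.1858333
  N → positive
  λ: 23° + 45/60 + 18/3600 = 23 + 0.750000 + 0.005000 = 23.7550000
  E ⇒ keep positive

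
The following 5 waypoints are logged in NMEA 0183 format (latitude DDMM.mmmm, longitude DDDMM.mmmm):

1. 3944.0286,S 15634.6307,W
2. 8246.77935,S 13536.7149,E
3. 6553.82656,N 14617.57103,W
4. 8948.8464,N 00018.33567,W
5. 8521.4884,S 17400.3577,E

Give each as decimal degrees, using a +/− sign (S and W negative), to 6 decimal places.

1. -39.733810, -156.577178
2. -82.779656, 135.611915
3. 65.897109, -146.292851
4. 89.814107, -0.305595
5. -85.358140, 174.005962

Point 1:
  Latitude: split at 2 digits → 39° and 44.0286′; 39 + 44.0286/60 = 39.7338100
  hemisphere S, so the sign is −
  Lon: split at 3 digits → 156° and 34.6307′; 156 + 34.6307/60 = 156.5771783
  W ⇒ negate
Point 2:
  φ: degrees = first 2 digits = 82, minutes = 46.77935; 82 + 46.77935/60 = 82.7796558
  S → negative
  Longitude: split at 3 digits → 135° and 36.7149′; 135 + 36.7149/60 = 135.6119150
  E → positive
Point 3:
  φ: degrees = first 2 digits = 65, minutes = 53.82656; 65 + 53.82656/60 = 65.8971093
  N → positive
  Longitude: split at 3 digits → 146° and 17.57103′; 146 + 17.57103/60 = 146.2928505
  hemisphere W, so the sign is −
Point 4:
  Lat: degrees = first 2 digits = 89, minutes = 48.8464; 89 + 48.8464/60 = 89.8141067
  N → positive
  Lon: split at 3 digits → 000° and 18.33567′; 0 + 18.33567/60 = 0.3055945
  W → negative
Point 5:
  φ: degrees = first 2 digits = 85, minutes = 21.4884; 85 + 21.4884/60 = 85.3581400
  S → negative
  Longitude: split at 3 digits → 174° and 0.3577′; 174 + 0.3577/60 = 174.0059617
  E → positive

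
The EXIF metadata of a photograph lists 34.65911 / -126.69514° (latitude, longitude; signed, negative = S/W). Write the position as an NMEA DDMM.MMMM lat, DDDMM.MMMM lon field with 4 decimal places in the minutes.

3439.5466,N / 12641.7084,W

Latitude: 34° + 0.659110 × 60 = 34° 39.546600′
Longitude is negative → W; |value| = 126.695140
Lon: minutes = (126.695140 − 126) × 60 = 41.708400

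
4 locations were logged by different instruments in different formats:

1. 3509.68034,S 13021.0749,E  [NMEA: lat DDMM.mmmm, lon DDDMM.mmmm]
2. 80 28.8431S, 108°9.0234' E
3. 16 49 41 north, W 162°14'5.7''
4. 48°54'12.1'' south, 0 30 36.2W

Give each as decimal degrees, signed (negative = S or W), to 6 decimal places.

1. -35.161339, 130.351248
2. -80.480718, 108.150390
3. 16.828056, -162.234917
4. -48.903361, -0.510056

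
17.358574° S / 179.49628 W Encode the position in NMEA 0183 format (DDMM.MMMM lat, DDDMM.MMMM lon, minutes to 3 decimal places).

1721.514,S / 17929.777,W

Latitude: fractional part 0.358574 → 21.51444 minutes
Longitude: fractional part 0.496280 → 29.77680 minutes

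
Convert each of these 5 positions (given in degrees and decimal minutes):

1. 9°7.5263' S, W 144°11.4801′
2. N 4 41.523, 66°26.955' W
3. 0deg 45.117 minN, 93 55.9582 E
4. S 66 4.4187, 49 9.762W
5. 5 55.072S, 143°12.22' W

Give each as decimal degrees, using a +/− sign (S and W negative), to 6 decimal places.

1. -9.125438, -144.191335
2. 4.692050, -66.449250
3. 0.751950, 93.932637
4. -66.073645, -49.162700
5. -5.917867, -143.203667

Point 1:
  Latitude: 7.5263′ = 0.125438°; total 9.1254383
  S ⇒ negate
  Lon: 11.4801′ = 0.191335°; total 144.1913350
  W → negative
Point 2:
  φ: 41.523′ = 0.692050°; total 4.6920500
  N ⇒ keep positive
  Lon: 66 + 26.955/60 = 66.4492500
  hemisphere W, so the sign is −
Point 3:
  Lat: 0 + 45.117/60 = 0.7519500
  N ⇒ keep positive
  λ: 55.9582′ = 0.932637°; total 93.9326367
  E → positive
Point 4:
  Lat: 4.4187′ = 0.073645°; total 66.0736450
  S → negative
  Lon: 49 + 9.762/60 = 49.1627000
  hemisphere W, so the sign is −
Point 5:
  φ: 55.072′ = 0.917867°; total 5.9178667
  S → negative
  Longitude: 143 + 12.22/60 = 143.2036667
  W → negative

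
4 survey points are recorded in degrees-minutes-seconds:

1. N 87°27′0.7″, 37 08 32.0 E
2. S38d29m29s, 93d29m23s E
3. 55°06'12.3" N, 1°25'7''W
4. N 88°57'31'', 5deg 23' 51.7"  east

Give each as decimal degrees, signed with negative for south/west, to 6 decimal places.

1. 87.450194, 37.142222
2. -38.491389, 93.489722
3. 55.103417, -1.418611
4. 88.958611, 5.397694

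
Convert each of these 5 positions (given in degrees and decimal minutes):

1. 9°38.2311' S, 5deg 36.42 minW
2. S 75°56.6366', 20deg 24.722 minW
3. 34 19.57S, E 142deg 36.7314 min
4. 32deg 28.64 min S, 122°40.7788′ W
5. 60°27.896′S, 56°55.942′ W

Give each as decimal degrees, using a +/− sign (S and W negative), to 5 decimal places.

Point 1:
  Lat: 38.2311′ = 0.637185°; total 9.637185
  hemisphere S, so the sign is −
  Lon: 36.42′ = 0.607000°; total 5.607000
  W → negative
Point 2:
  φ: 56.6366′ = 0.943943°; total 75.943943
  hemisphere S, so the sign is −
  Longitude: 24.722′ = 0.412033°; total 20.412033
  W → negative
Point 3:
  Lat: 34 + 19.57/60 = 34.326167
  S ⇒ negate
  Longitude: 36.7314′ = 0.612190°; total 142.612190
  E ⇒ keep positive
Point 4:
  Lat: 28.64′ = 0.477333°; total 32.477333
  hemisphere S, so the sign is −
  Lon: 122 + 40.7788/60 = 122.679647
  W ⇒ negate
Point 5:
  Lat: 60 + 27.896/60 = 60.464933
  hemisphere S, so the sign is −
  Lon: 55.942′ = 0.932367°; total 56.932367
  W ⇒ negate

1. -9.63719, -5.60700
2. -75.94394, -20.41203
3. -34.32617, 142.61219
4. -32.47733, -122.67965
5. -60.46493, -56.93237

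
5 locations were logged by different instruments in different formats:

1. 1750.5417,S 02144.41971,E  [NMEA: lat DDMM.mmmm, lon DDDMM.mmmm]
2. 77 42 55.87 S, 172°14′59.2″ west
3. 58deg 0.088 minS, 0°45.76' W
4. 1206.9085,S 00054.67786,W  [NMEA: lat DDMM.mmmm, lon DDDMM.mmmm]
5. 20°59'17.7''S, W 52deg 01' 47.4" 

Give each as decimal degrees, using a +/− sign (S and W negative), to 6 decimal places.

1. -17.842362, 21.740329
2. -77.715519, -172.249778
3. -58.001467, -0.762667
4. -12.115142, -0.911298
5. -20.988250, -52.029833

Point 1:
  Latitude: degrees = first 2 digits = 17, minutes = 50.5417; 17 + 50.5417/60 = 17.8423617
  hemisphere S, so the sign is −
  Lon: degrees = first 3 digits = 21, minutes = 44.41971; 21 + 44.41971/60 = 21.7403285
  E ⇒ keep positive
Point 2:
  φ: 77° + 42/60 + 55.87/3600 = 77 + 0.700000 + 0.015519 = 77.7155194
  hemisphere S, so the sign is −
  Longitude: 172° + 14/60 + 59.2/3600 = 172 + 0.233333 + 0.016444 = 172.2497778
  W ⇒ negate
Point 3:
  Lat: 0.088′ = 0.001467°; total 58.0014667
  hemisphere S, so the sign is −
  λ: 0 + 45.76/60 = 0.7626667
  hemisphere W, so the sign is −
Point 4:
  Latitude: degrees = first 2 digits = 12, minutes = 6.9085; 12 + 6.9085/60 = 12.1151417
  S ⇒ negate
  λ: degrees = first 3 digits = 0, minutes = 54.67786; 0 + 54.67786/60 = 0.9112977
  W ⇒ negate
Point 5:
  φ: 20 + 59/60 + 17.7/3600 = 20.9882500
  S ⇒ negate
  λ: 1′ + 47.4″ = 1.79000′; 52 + 1.79000/60 = 52.0298333
  W → negative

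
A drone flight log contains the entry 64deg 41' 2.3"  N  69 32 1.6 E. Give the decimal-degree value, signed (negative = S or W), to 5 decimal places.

φ: 64 + 41/60 + 2.3/3600 = 64.683972
N → positive
Longitude: 32′ + 1.6″ = 32.02667′; 69 + 32.02667/60 = 69.533778
E ⇒ keep positive

64.68397, 69.53378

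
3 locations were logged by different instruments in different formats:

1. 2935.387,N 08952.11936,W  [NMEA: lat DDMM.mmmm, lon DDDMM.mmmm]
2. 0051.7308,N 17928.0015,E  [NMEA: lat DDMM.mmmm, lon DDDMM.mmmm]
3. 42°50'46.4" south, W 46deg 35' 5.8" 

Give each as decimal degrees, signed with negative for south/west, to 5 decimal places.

1. 29.58978, -89.86866
2. 0.86218, 179.46669
3. -42.84622, -46.58494

Point 1:
  Lat: split at 2 digits → 29° and 35.387′; 29 + 35.387/60 = 29.589783
  N → positive
  Lon: split at 3 digits → 089° and 52.11936′; 89 + 52.11936/60 = 89.868656
  W → negative
Point 2:
  Lat: split at 2 digits → 00° and 51.7308′; 0 + 51.7308/60 = 0.862180
  N → positive
  Longitude: split at 3 digits → 179° and 28.0015′; 179 + 28.0015/60 = 179.466692
  E → positive
Point 3:
  Latitude: 42 + 50/60 + 46.4/3600 = 42.846222
  S → negative
  Lon: 46 + 35/60 + 5.8/3600 = 46.584944
  W → negative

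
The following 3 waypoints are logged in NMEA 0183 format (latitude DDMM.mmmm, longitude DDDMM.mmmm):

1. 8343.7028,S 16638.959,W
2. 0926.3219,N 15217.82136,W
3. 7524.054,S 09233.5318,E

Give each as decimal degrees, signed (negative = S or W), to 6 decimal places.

Point 1:
  Latitude: degrees = first 2 digits = 83, minutes = 43.7028; 83 + 43.7028/60 = 83.7283800
  hemisphere S, so the sign is −
  λ: split at 3 digits → 166° and 38.959′; 166 + 38.959/60 = 166.6493167
  W → negative
Point 2:
  φ: degrees = first 2 digits = 9, minutes = 26.3219; 9 + 26.3219/60 = 9.4386983
  N ⇒ keep positive
  Lon: degrees = first 3 digits = 152, minutes = 17.82136; 152 + 17.82136/60 = 152.2970227
  W → negative
Point 3:
  Lat: degrees = first 2 digits = 75, minutes = 24.054; 75 + 24.054/60 = 75.4009000
  hemisphere S, so the sign is −
  Longitude: split at 3 digits → 092° and 33.5318′; 92 + 33.5318/60 = 92.5588633
  E ⇒ keep positive

1. -83.728380, -166.649317
2. 9.438698, -152.297023
3. -75.400900, 92.558863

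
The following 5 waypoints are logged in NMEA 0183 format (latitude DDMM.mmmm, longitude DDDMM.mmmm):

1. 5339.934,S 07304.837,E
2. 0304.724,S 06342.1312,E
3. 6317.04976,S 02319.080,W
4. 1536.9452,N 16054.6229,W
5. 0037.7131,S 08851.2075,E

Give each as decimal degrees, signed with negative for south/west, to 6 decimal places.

Point 1:
  Lat: split at 2 digits → 53° and 39.934′; 53 + 39.934/60 = 53.6655667
  hemisphere S, so the sign is −
  Longitude: degrees = first 3 digits = 73, minutes = 4.837; 73 + 4.837/60 = 73.0806167
  E → positive
Point 2:
  Latitude: split at 2 digits → 03° and 4.724′; 3 + 4.724/60 = 3.0787333
  S ⇒ negate
  λ: degrees = first 3 digits = 63, minutes = 42.1312; 63 + 42.1312/60 = 63.7021867
  E ⇒ keep positive
Point 3:
  φ: split at 2 digits → 63° and 17.04976′; 63 + 17.04976/60 = 63.2841627
  hemisphere S, so the sign is −
  λ: split at 3 digits → 023° and 19.08′; 23 + 19.08/60 = 23.3180000
  W → negative
Point 4:
  φ: split at 2 digits → 15° and 36.9452′; 15 + 36.9452/60 = 15.6157533
  N ⇒ keep positive
  Lon: degrees = first 3 digits = 160, minutes = 54.6229; 160 + 54.6229/60 = 160.9103817
  W ⇒ negate
Point 5:
  Latitude: degrees = first 2 digits = 0, minutes = 37.7131; 0 + 37.7131/60 = 0.6285517
  S ⇒ negate
  λ: split at 3 digits → 088° and 51.2075′; 88 + 51.2075/60 = 88.8534583
  E → positive

1. -53.665567, 73.080617
2. -3.078733, 63.702187
3. -63.284163, -23.318000
4. 15.615753, -160.910382
5. -0.628552, 88.853458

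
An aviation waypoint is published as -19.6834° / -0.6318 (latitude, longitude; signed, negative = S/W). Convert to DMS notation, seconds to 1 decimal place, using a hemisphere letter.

19°41′0.2″ S, 0°37′54.5″ W

Latitude is negative → S; |value| = 19.683400
Lat: 0.683400 × 60 = 41.00400′ → 41′, remainder × 60 = 0.240″
Longitude is negative → W; |value| = 0.631800
λ: 0.631800 × 60 = 37.90800′ → 37′, remainder × 60 = 54.480″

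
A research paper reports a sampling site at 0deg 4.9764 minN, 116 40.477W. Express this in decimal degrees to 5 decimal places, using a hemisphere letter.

Lat: 4.9764′ = 0.082940°; total 0.082940
λ: 116 + 40.477/60 = 116.674617

0.08294° N, 116.67462° W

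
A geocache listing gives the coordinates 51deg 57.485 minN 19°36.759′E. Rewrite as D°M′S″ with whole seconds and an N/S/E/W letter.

51°57′29″ N, 19°36′46″ E

φ: 57.48500′ → 57′ and 0.48500 × 60 = 29.10″
λ: fractional minutes 0.75900 × 60 = 45.54″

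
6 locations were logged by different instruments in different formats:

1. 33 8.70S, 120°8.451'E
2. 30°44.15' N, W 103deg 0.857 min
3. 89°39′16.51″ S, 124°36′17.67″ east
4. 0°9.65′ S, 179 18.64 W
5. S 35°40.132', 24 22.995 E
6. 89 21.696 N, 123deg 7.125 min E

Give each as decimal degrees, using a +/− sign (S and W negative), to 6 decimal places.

1. -33.145000, 120.140850
2. 30.735833, -103.014283
3. -89.654586, 124.604908
4. -0.160833, -179.310667
5. -35.668867, 24.383250
6. 89.361600, 123.118750

Point 1:
  Lat: 33 + 8.7/60 = 33.1450000
  hemisphere S, so the sign is −
  Longitude: 120 + 8.451/60 = 120.1408500
  E → positive
Point 2:
  φ: 30 + 44.15/60 = 30.7358333
  N ⇒ keep positive
  Lon: 103 + 0.857/60 = 103.0142833
  W ⇒ negate
Point 3:
  Latitude: 39′ + 16.51″ = 39.27517′; 89 + 39.27517/60 = 89.6545861
  S → negative
  Longitude: 124 + 36/60 + 17.67/3600 = 124.6049083
  E → positive
Point 4:
  Lat: 9.65′ = 0.160833°; total 0.1608333
  hemisphere S, so the sign is −
  Lon: 18.64′ = 0.310667°; total 179.3106667
  hemisphere W, so the sign is −
Point 5:
  φ: 35 + 40.132/60 = 35.6688667
  S ⇒ negate
  Longitude: 24 + 22.995/60 = 24.3832500
  E ⇒ keep positive
Point 6:
  Lat: 89 + 21.696/60 = 89.3616000
  N → positive
  λ: 123 + 7.125/60 = 123.1187500
  E → positive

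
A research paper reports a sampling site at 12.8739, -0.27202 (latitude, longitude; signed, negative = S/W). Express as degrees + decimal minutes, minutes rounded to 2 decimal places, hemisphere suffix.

Lat: minutes = (12.873900 − 12) × 60 = 52.4340
Longitude is negative → W; |value| = 0.272020
Longitude: 0° + 0.272020 × 60 = 0° 16.3212′

12° 52.43′ N, 0° 16.32′ W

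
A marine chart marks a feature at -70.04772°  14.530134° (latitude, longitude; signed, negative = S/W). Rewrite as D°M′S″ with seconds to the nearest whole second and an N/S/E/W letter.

70°02′52″ S, 14°31′48″ E

Latitude is negative → S; |value| = 70.047720
Latitude: 0.047720 × 60 = 2.86320′ → 2′, remainder × 60 = 51.79″
Lon: whole degrees 14; 31.80804′ → 31′ and 48.48″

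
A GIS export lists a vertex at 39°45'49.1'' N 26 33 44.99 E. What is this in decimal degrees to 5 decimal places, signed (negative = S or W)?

39.76364, 26.56250

Lat: 39 + 45/60 + 49.1/3600 = 39.763639
N → positive
Longitude: 33′ + 44.99″ = 33.74983′; 26 + 33.74983/60 = 26.562497
E → positive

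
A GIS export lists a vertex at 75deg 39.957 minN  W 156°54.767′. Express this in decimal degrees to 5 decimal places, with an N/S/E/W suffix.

75.66595° N, 156.91278° W

Lat: 75 + 39.957/60 = 75.665950
Longitude: 54.767′ = 0.912783°; total 156.912783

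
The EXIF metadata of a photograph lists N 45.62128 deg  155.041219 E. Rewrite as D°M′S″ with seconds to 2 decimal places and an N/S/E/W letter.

45°37′16.61″ N, 155°02′28.39″ E

φ: 0.621280 × 60 = 37.27680′ → 37′, remainder × 60 = 16.6080″
λ: 0.041219° → 2.47314′; 0.47314 × 60 = 28.3884″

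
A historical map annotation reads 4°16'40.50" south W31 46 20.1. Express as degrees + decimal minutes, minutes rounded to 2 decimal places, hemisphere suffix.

φ: seconds/60 = 0.67500; minutes = 16 + 0.67500 = 16.6750
Longitude: seconds/60 = 0.33500; minutes = 46 + 0.33500 = 46.3350

4° 16.68′ S, 31° 46.34′ W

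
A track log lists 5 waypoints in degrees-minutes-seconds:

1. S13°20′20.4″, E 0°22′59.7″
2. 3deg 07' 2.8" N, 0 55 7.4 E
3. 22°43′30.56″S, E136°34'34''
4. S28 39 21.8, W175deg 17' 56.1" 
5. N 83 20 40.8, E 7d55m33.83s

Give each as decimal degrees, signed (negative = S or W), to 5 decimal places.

Point 1:
  Latitude: 13° + 20/60 + 20.4/3600 = 13 + 0.333333 + 0.005667 = 13.339000
  S → negative
  λ: 0 + 22/60 + 59.7/3600 = 0.383250
  E → positive
Point 2:
  φ: 3 + 7/60 + 2.8/3600 = 3.117444
  N → positive
  Lon: 0 + 55/60 + 7.4/3600 = 0.918722
  E ⇒ keep positive
Point 3:
  Lat: 22° + 43/60 + 30.56/3600 = 22 + 0.716667 + 0.008489 = 22.725156
  hemisphere S, so the sign is −
  λ: 136° + 34/60 + 34/3600 = 136 + 0.566667 + 0.009444 = 136.576111
  E ⇒ keep positive
Point 4:
  φ: 28° + 39/60 + 21.8/3600 = 28 + 0.650000 + 0.006056 = 28.656056
  S → negative
  Longitude: 175 + 17/60 + 56.1/3600 = 175.298917
  W ⇒ negate
Point 5:
  φ: 83° + 20/60 + 40.8/3600 = 83 + 0.333333 + 0.011333 = 83.344667
  N ⇒ keep positive
  λ: 7° + 55/60 + 33.83/3600 = 7 + 0.916667 + 0.009397 = 7.926064
  E ⇒ keep positive

1. -13.33900, 0.38325
2. 3.11744, 0.91872
3. -22.72516, 136.57611
4. -28.65606, -175.29892
5. 83.34467, 7.92606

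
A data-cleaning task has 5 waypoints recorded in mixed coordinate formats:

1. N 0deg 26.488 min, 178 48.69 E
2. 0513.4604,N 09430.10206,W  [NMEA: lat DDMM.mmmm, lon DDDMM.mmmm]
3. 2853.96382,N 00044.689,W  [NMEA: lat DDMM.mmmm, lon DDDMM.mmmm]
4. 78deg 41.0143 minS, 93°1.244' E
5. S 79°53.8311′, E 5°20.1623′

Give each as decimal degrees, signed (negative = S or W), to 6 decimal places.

Point 1:
  Lat: 0 + 26.488/60 = 0.4414667
  N ⇒ keep positive
  Lon: 178 + 48.69/60 = 178.8115000
  E ⇒ keep positive
Point 2:
  Lat: degrees = first 2 digits = 5, minutes = 13.4604; 5 + 13.4604/60 = 5.2243400
  N → positive
  Longitude: degrees = first 3 digits = 94, minutes = 30.10206; 94 + 30.10206/60 = 94.5017010
  W → negative
Point 3:
  φ: degrees = first 2 digits = 28, minutes = 53.96382; 28 + 53.96382/60 = 28.8993970
  N → positive
  λ: split at 3 digits → 000° and 44.689′; 0 + 44.689/60 = 0.7448167
  hemisphere W, so the sign is −
Point 4:
  φ: 41.0143′ = 0.683572°; total 78.6835717
  S ⇒ negate
  Lon: 93 + 1.244/60 = 93.0207333
  E ⇒ keep positive
Point 5:
  φ: 53.8311′ = 0.897185°; total 79.8971850
  S ⇒ negate
  Lon: 20.1623′ = 0.336038°; total 5.3360383
  E ⇒ keep positive

1. 0.441467, 178.811500
2. 5.224340, -94.501701
3. 28.899397, -0.744817
4. -78.683572, 93.020733
5. -79.897185, 5.336038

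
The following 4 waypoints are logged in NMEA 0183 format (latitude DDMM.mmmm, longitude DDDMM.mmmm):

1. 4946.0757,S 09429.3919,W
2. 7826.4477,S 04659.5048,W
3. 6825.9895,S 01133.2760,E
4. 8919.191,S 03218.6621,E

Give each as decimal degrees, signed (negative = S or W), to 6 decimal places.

Point 1:
  Lat: split at 2 digits → 49° and 46.0757′; 49 + 46.0757/60 = 49.7679283
  S ⇒ negate
  λ: degrees = first 3 digits = 94, minutes = 29.3919; 94 + 29.3919/60 = 94.4898650
  W → negative
Point 2:
  Lat: degrees = first 2 digits = 78, minutes = 26.4477; 78 + 26.4477/60 = 78.4407950
  hemisphere S, so the sign is −
  Lon: degrees = first 3 digits = 46, minutes = 59.5048; 46 + 59.5048/60 = 46.9917467
  W → negative
Point 3:
  Lat: degrees = first 2 digits = 68, minutes = 25.9895; 68 + 25.9895/60 = 68.4331583
  hemisphere S, so the sign is −
  λ: degrees = first 3 digits = 11, minutes = 33.276; 11 + 33.276/60 = 11.5546000
  E ⇒ keep positive
Point 4:
  φ: degrees = first 2 digits = 89, minutes = 19.191; 89 + 19.191/60 = 89.3198500
  S ⇒ negate
  Longitude: split at 3 digits → 032° and 18.6621′; 32 + 18.6621/60 = 32.3110350
  E ⇒ keep positive

1. -49.767928, -94.489865
2. -78.440795, -46.991747
3. -68.433158, 11.554600
4. -89.319850, 32.311035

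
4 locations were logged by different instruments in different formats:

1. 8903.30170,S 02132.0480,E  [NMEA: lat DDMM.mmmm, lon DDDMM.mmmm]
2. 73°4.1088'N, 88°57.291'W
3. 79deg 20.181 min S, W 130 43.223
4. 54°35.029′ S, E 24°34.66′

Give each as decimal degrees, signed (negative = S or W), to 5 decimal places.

1. -89.05503, 21.53413
2. 73.06848, -88.95485
3. -79.33635, -130.72038
4. -54.58382, 24.57767

Point 1:
  φ: split at 2 digits → 89° and 3.3017′; 89 + 3.3017/60 = 89.055028
  S ⇒ negate
  Longitude: degrees = first 3 digits = 21, minutes = 32.048; 21 + 32.048/60 = 21.534133
  E → positive
Point 2:
  φ: 73 + 4.1088/60 = 73.068480
  N ⇒ keep positive
  Longitude: 88 + 57.291/60 = 88.954850
  W ⇒ negate
Point 3:
  Latitude: 20.181′ = 0.336350°; total 79.336350
  hemisphere S, so the sign is −
  Longitude: 130 + 43.223/60 = 130.720383
  W ⇒ negate
Point 4:
  Latitude: 35.029′ = 0.583817°; total 54.583817
  S → negative
  λ: 34.66′ = 0.577667°; total 24.577667
  E → positive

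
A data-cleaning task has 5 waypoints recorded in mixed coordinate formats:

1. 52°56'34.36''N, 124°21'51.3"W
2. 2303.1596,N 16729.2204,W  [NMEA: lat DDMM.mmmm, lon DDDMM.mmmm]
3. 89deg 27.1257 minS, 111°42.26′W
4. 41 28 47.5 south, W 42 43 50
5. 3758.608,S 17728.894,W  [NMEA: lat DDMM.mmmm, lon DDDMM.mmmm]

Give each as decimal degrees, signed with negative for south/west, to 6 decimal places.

1. 52.942878, -124.364250
2. 23.052660, -167.487007
3. -89.452095, -111.704333
4. -41.479861, -42.730556
5. -37.976800, -177.481567

Point 1:
  Lat: 52° + 56/60 + 34.36/3600 = 52 + 0.933333 + 0.009544 = 52.9428778
  N ⇒ keep positive
  λ: 124 + 21/60 + 51.3/3600 = 124.3642500
  W ⇒ negate
Point 2:
  Lat: split at 2 digits → 23° and 3.1596′; 23 + 3.1596/60 = 23.0526600
  N → positive
  Lon: degrees = first 3 digits = 167, minutes = 29.2204; 167 + 29.2204/60 = 167.4870067
  W → negative
Point 3:
  Lat: 89 + 27.1257/60 = 89.4520950
  S → negative
  λ: 111 + 42.26/60 = 111.7043333
  hemisphere W, so the sign is −
Point 4:
  φ: 41° + 28/60 + 47.5/3600 = 41 + 0.466667 + 0.013194 = 41.4798611
  hemisphere S, so the sign is −
  Longitude: 42° + 43/60 + 50/3600 = 42 + 0.716667 + 0.013889 = 42.7305556
  W ⇒ negate
Point 5:
  Latitude: degrees = first 2 digits = 37, minutes = 58.608; 37 + 58.608/60 = 37.9768000
  S ⇒ negate
  Lon: split at 3 digits → 177° and 28.894′; 177 + 28.894/60 = 177.4815667
  W → negative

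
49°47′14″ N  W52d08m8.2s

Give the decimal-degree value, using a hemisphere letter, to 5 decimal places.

Latitude: 47′ + 14″ = 47.23333′; 49 + 47.23333/60 = 49.787222
Lon: 52° + 8/60 + 8.2/3600 = 52 + 0.133333 + 0.002278 = 52.135611

49.78722° N, 52.13561° W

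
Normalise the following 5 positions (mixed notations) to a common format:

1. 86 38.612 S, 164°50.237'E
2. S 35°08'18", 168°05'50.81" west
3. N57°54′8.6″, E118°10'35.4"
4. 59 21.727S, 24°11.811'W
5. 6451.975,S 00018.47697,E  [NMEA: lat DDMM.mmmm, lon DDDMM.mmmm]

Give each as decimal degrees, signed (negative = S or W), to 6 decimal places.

1. -86.643533, 164.837283
2. -35.138333, -168.097447
3. 57.902389, 118.176500
4. -59.362117, -24.196850
5. -64.866250, 0.307950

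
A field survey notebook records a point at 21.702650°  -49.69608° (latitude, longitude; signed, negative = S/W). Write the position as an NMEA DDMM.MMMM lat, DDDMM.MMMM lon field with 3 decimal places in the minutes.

Lat: minutes = (21.702650 − 21) × 60 = 42.15900
Longitude is negative → W; |value| = 49.696080
Lon: fractional part 0.696080 → 41.76480 minutes

2142.159,N / 04941.765,W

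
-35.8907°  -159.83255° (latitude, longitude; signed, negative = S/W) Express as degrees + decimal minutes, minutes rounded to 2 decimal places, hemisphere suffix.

35° 53.44′ S, 159° 49.95′ W

Latitude is negative → S; |value| = 35.890700
Lat: fractional part 0.890700 → 53.4420 minutes
Longitude is negative → W; |value| = 159.832550
Lon: minutes = (159.832550 − 159) × 60 = 49.9530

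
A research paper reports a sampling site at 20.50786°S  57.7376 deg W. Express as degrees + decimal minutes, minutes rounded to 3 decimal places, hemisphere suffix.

Latitude: 20° + 0.507860 × 60 = 20° 30.47160′
Longitude: 57° + 0.737600 × 60 = 57° 44.25600′

20° 30.472′ S, 57° 44.256′ W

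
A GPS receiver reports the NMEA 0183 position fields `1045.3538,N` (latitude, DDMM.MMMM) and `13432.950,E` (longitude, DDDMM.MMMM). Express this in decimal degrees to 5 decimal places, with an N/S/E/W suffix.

10.75590° N, 134.54917° E

Lat: degrees = first 2 digits = 10, minutes = 45.3538; 10 + 45.3538/60 = 10.755897
λ: degrees = first 3 digits = 134, minutes = 32.95; 134 + 32.95/60 = 134.549167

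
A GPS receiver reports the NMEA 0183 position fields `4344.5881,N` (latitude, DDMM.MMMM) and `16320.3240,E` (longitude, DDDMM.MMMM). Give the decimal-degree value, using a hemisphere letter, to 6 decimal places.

43.743135° N, 163.338733° E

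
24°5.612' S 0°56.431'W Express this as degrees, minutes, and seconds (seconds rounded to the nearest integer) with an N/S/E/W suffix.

24°05′37″ S, 0°56′26″ W

Latitude: 5.61200′ → 5′ and 0.61200 × 60 = 36.72″
Lon: fractional minutes 0.43100 × 60 = 25.86″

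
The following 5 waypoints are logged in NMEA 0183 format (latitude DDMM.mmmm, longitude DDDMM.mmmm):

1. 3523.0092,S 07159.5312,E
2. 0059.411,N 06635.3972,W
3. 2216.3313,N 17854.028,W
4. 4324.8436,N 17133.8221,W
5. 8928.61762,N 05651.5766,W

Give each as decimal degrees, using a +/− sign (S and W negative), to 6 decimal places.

Point 1:
  φ: degrees = first 2 digits = 35, minutes = 23.0092; 35 + 23.0092/60 = 35.3834867
  S ⇒ negate
  Lon: degrees = first 3 digits = 71, minutes = 59.5312; 71 + 59.5312/60 = 71.9921867
  E ⇒ keep positive
Point 2:
  φ: degrees = first 2 digits = 0, minutes = 59.411; 0 + 59.411/60 = 0.9901833
  N ⇒ keep positive
  λ: degrees = first 3 digits = 66, minutes = 35.3972; 66 + 35.3972/60 = 66.5899533
  W ⇒ negate
Point 3:
  φ: split at 2 digits → 22° and 16.3313′; 22 + 16.3313/60 = 22.2721883
  N → positive
  λ: degrees = first 3 digits = 178, minutes = 54.028; 178 + 54.028/60 = 178.9004667
  W ⇒ negate
Point 4:
  Lat: degrees = first 2 digits = 43, minutes = 24.8436; 43 + 24.8436/60 = 43.4140600
  N ⇒ keep positive
  Longitude: degrees = first 3 digits = 171, minutes = 33.8221; 171 + 33.8221/60 = 171.5637017
  hemisphere W, so the sign is −
Point 5:
  Lat: degrees = first 2 digits = 89, minutes = 28.61762; 89 + 28.61762/60 = 89.4769603
  N ⇒ keep positive
  Lon: degrees = first 3 digits = 56, minutes = 51.5766; 56 + 51.5766/60 = 56.8596100
  hemisphere W, so the sign is −

1. -35.383487, 71.992187
2. 0.990183, -66.589953
3. 22.272188, -178.900467
4. 43.414060, -171.563702
5. 89.476960, -56.859610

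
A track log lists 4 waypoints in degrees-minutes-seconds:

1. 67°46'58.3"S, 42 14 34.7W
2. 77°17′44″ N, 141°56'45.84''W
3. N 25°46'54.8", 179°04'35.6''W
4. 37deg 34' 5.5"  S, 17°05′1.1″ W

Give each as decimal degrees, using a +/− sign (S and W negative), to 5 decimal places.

1. -67.78286, -42.24297
2. 77.29556, -141.94607
3. 25.78189, -179.07656
4. -37.56819, -17.08364

Point 1:
  φ: 67° + 46/60 + 58.3/3600 = 67 + 0.766667 + 0.016194 = 67.782861
  S ⇒ negate
  Lon: 42° + 14/60 + 34.7/3600 = 42 + 0.233333 + 0.009639 = 42.242972
  W → negative
Point 2:
  Lat: 77° + 17/60 + 44/3600 = 77 + 0.283333 + 0.012222 = 77.295556
  N ⇒ keep positive
  λ: 56′ + 45.84″ = 56.76400′; 141 + 56.76400/60 = 141.946067
  W ⇒ negate
Point 3:
  Lat: 46′ + 54.8″ = 46.91333′; 25 + 46.91333/60 = 25.781889
  N → positive
  Lon: 179 + 4/60 + 35.6/3600 = 179.076556
  W → negative
Point 4:
  Latitude: 37° + 34/60 + 5.5/3600 = 37 + 0.566667 + 0.001528 = 37.568194
  hemisphere S, so the sign is −
  λ: 17° + 5/60 + 1.1/3600 = 17 + 0.083333 + 0.000306 = 17.083639
  W ⇒ negate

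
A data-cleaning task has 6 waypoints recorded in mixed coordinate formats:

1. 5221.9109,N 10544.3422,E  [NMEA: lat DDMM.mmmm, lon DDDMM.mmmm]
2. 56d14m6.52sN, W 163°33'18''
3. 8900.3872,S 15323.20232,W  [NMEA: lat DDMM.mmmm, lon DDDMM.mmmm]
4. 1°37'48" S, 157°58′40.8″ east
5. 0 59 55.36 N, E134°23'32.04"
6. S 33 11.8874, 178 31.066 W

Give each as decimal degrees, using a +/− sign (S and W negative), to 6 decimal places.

1. 52.365182, 105.739037
2. 56.235144, -163.555000
3. -89.006453, -153.386705
4. -1.630000, 157.978000
5. 0.998711, 134.392233
6. -33.198123, -178.517767

Point 1:
  Latitude: split at 2 digits → 52° and 21.9109′; 52 + 21.9109/60 = 52.3651817
  N → positive
  Longitude: degrees = first 3 digits = 105, minutes = 44.3422; 105 + 44.3422/60 = 105.7390367
  E → positive
Point 2:
  Lat: 56 + 14/60 + 6.52/3600 = 56.2351444
  N ⇒ keep positive
  Longitude: 163 + 33/60 + 18/3600 = 163.5550000
  W → negative
Point 3:
  φ: split at 2 digits → 89° and 0.3872′; 89 + 0.3872/60 = 89.0064533
  S ⇒ negate
  Longitude: degrees = first 3 digits = 153, minutes = 23.20232; 153 + 23.20232/60 = 153.3867053
  hemisphere W, so the sign is −
Point 4:
  φ: 1° + 37/60 + 48/3600 = 1 + 0.616667 + 0.013333 = 1.6300000
  hemisphere S, so the sign is −
  λ: 157° + 58/60 + 40.8/3600 = 157 + 0.966667 + 0.011333 = 157.9780000
  E ⇒ keep positive
Point 5:
  φ: 0 + 59/60 + 55.36/3600 = 0.9987111
  N ⇒ keep positive
  Lon: 134 + 23/60 + 32.04/3600 = 134.3922333
  E ⇒ keep positive
Point 6:
  φ: 33 + 11.8874/60 = 33.1981233
  hemisphere S, so the sign is −
  λ: 178 + 31.066/60 = 178.5177667
  hemisphere W, so the sign is −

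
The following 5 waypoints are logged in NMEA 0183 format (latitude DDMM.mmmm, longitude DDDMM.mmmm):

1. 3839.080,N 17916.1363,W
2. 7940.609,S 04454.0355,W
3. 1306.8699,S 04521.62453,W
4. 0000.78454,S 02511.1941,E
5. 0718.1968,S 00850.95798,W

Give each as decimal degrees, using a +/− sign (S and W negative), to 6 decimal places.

1. 38.651333, -179.268938
2. -79.676817, -44.900592
3. -13.114498, -45.360409
4. -0.013076, 25.186568
5. -7.303280, -8.849300

Point 1:
  Latitude: split at 2 digits → 38° and 39.08′; 38 + 39.08/60 = 38.6513333
  N → positive
  λ: split at 3 digits → 179° and 16.1363′; 179 + 16.1363/60 = 179.2689383
  W → negative
Point 2:
  Latitude: split at 2 digits → 79° and 40.609′; 79 + 40.609/60 = 79.6768167
  S ⇒ negate
  Longitude: split at 3 digits → 044° and 54.0355′; 44 + 54.0355/60 = 44.9005917
  hemisphere W, so the sign is −
Point 3:
  Lat: degrees = first 2 digits = 13, minutes = 6.8699; 13 + 6.8699/60 = 13.1144983
  hemisphere S, so the sign is −
  Lon: split at 3 digits → 045° and 21.62453′; 45 + 21.62453/60 = 45.3604088
  W → negative
Point 4:
  Lat: split at 2 digits → 00° and 0.78454′; 0 + 0.78454/60 = 0.0130757
  S → negative
  λ: degrees = first 3 digits = 25, minutes = 11.1941; 25 + 11.1941/60 = 25.1865683
  E ⇒ keep positive
Point 5:
  φ: degrees = first 2 digits = 7, minutes = 18.1968; 7 + 18.1968/60 = 7.3032800
  S → negative
  λ: split at 3 digits → 008° and 50.95798′; 8 + 50.95798/60 = 8.8492997
  hemisphere W, so the sign is −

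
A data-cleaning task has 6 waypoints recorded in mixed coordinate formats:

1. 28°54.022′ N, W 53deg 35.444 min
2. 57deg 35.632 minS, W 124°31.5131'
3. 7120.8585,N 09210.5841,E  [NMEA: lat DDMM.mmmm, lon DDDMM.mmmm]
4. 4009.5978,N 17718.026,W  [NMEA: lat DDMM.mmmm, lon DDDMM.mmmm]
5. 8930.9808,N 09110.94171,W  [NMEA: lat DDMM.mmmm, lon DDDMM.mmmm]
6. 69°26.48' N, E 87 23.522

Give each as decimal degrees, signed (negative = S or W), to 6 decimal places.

Point 1:
  Lat: 54.022′ = 0.900367°; total 28.9003667
  N ⇒ keep positive
  Lon: 53 + 35.444/60 = 53.5907333
  hemisphere W, so the sign is −
Point 2:
  Latitude: 35.632′ = 0.593867°; total 57.5938667
  hemisphere S, so the sign is −
  Lon: 124 + 31.5131/60 = 124.5252183
  W → negative
Point 3:
  Latitude: split at 2 digits → 71° and 20.8585′; 71 + 20.8585/60 = 71.3476417
  N → positive
  λ: split at 3 digits → 092° and 10.5841′; 92 + 10.5841/60 = 92.1764017
  E → positive
Point 4:
  Lat: split at 2 digits → 40° and 9.5978′; 40 + 9.5978/60 = 40.1599633
  N → positive
  Lon: split at 3 digits → 177° and 18.026′; 177 + 18.026/60 = 177.3004333
  W ⇒ negate
Point 5:
  Lat: split at 2 digits → 89° and 30.9808′; 89 + 30.9808/60 = 89.5163467
  N → positive
  Longitude: split at 3 digits → 091° and 10.94171′; 91 + 10.94171/60 = 91.1823618
  W → negative
Point 6:
  φ: 69 + 26.48/60 = 69.4413333
  N → positive
  Lon: 87 + 23.522/60 = 87.3920333
  E ⇒ keep positive

1. 28.900367, -53.590733
2. -57.593867, -124.525218
3. 71.347642, 92.176402
4. 40.159963, -177.300433
5. 89.516347, -91.182362
6. 69.441333, 87.392033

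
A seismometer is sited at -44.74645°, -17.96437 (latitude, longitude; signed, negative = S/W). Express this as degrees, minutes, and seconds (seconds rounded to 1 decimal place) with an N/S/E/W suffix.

44°44′47.2″ S, 17°57′51.7″ W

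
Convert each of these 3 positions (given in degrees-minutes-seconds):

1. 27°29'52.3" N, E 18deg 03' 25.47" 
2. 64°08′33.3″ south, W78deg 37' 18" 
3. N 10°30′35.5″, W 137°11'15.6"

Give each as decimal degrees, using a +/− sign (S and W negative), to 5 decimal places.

1. 27.49786, 18.05708
2. -64.14258, -78.62167
3. 10.50986, -137.18767

Point 1:
  φ: 29′ + 52.3″ = 29.87167′; 27 + 29.87167/60 = 27.497861
  N → positive
  Longitude: 18° + 3/60 + 25.47/3600 = 18 + 0.050000 + 0.007075 = 18.057075
  E → positive
Point 2:
  φ: 64° + 8/60 + 33.3/3600 = 64 + 0.133333 + 0.009250 = 64.142583
  S ⇒ negate
  λ: 78 + 37/60 + 18/3600 = 78.621667
  hemisphere W, so the sign is −
Point 3:
  φ: 10 + 30/60 + 35.5/3600 = 10.509861
  N → positive
  Lon: 137 + 11/60 + 15.6/3600 = 137.187667
  W → negative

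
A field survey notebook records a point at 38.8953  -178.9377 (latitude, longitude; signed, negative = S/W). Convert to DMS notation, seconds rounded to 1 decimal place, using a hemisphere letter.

38°53′43.1″ N, 178°56′15.7″ W

Lat: 0.895300° → 53.71800′; 0.71800 × 60 = 43.080″
Longitude is negative → W; |value| = 178.937700
Longitude: 0.937700° → 56.26200′; 0.26200 × 60 = 15.720″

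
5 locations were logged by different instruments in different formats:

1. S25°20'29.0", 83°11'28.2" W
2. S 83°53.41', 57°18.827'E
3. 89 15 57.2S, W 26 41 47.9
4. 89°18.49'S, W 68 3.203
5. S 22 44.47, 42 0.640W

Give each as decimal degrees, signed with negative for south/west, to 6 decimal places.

Point 1:
  φ: 25° + 20/60 + 29/3600 = 25 + 0.333333 + 0.008056 = 25.3413889
  S → negative
  Lon: 83 + 11/60 + 28.2/3600 = 83.1911667
  W ⇒ negate
Point 2:
  Latitude: 53.41′ = 0.890167°; total 83.8901667
  S ⇒ negate
  Lon: 57 + 18.827/60 = 57.3137833
  E → positive
Point 3:
  Lat: 89° + 15/60 + 57.2/3600 = 89 + 0.250000 + 0.015889 = 89.2658889
  S → negative
  λ: 26° + 41/60 + 47.9/3600 = 26 + 0.683333 + 0.013306 = 26.6966389
  W → negative
Point 4:
  Lat: 89 + 18.49/60 = 89.3081667
  hemisphere S, so the sign is −
  Longitude: 68 + 3.203/60 = 68.0533833
  W → negative
Point 5:
  Lat: 22 + 44.47/60 = 22.7411667
  hemisphere S, so the sign is −
  λ: 42 + 0.64/60 = 42.0106667
  W → negative

1. -25.341389, -83.191167
2. -83.890167, 57.313783
3. -89.265889, -26.696639
4. -89.308167, -68.053383
5. -22.741167, -42.010667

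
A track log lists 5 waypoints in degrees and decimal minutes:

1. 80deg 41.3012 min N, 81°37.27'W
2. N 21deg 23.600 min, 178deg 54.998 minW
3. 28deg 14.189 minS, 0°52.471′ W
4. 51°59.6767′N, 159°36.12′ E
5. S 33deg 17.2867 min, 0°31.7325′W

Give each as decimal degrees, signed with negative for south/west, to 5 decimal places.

1. 80.68835, -81.62117
2. 21.39333, -178.91663
3. -28.23648, -0.87452
4. 51.99461, 159.60200
5. -33.28811, -0.52888

Point 1:
  φ: 80 + 41.3012/60 = 80.688353
  N → positive
  Longitude: 81 + 37.27/60 = 81.621167
  hemisphere W, so the sign is −
Point 2:
  Latitude: 21 + 23.6/60 = 21.393333
  N → positive
  λ: 178 + 54.998/60 = 178.916633
  W → negative
Point 3:
  φ: 28 + 14.189/60 = 28.236483
  hemisphere S, so the sign is −
  λ: 52.471′ = 0.874517°; total 0.874517
  W → negative
Point 4:
  Latitude: 59.6767′ = 0.994612°; total 51.994612
  N ⇒ keep positive
  Lon: 159 + 36.12/60 = 159.602000
  E → positive
Point 5:
  Latitude: 17.2867′ = 0.288112°; total 33.288112
  S ⇒ negate
  Longitude: 31.7325′ = 0.528875°; total 0.528875
  hemisphere W, so the sign is −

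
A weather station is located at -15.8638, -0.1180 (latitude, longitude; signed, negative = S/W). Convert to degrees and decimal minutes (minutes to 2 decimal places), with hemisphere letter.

15° 51.83′ S, 0° 7.08′ W

Latitude is negative → S; |value| = 15.863800
Latitude: minutes = (15.863800 − 15) × 60 = 51.8280
Longitude is negative → W; |value| = 0.118000
λ: 0° + 0.118000 × 60 = 0° 7.0800′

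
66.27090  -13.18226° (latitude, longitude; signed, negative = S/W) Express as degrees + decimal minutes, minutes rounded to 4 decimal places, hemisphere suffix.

66° 16.2540′ N, 13° 10.9356′ W

Lat: fractional part 0.270900 → 16.254000 minutes
Longitude is negative → W; |value| = 13.182260
Longitude: minutes = (13.182260 − 13) × 60 = 10.935600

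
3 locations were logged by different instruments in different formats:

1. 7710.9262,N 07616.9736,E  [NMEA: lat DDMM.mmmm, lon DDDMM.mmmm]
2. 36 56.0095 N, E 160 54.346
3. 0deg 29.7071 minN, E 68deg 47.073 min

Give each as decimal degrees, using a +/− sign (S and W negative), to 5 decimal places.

1. 77.18210, 76.28289
2. 36.93349, 160.90577
3. 0.49512, 68.78455

Point 1:
  φ: degrees = first 2 digits = 77, minutes = 10.9262; 77 + 10.9262/60 = 77.182103
  N ⇒ keep positive
  λ: degrees = first 3 digits = 76, minutes = 16.9736; 76 + 16.9736/60 = 76.282893
  E ⇒ keep positive
Point 2:
  Lat: 36 + 56.0095/60 = 36.933492
  N → positive
  Longitude: 160 + 54.346/60 = 160.905767
  E → positive
Point 3:
  φ: 29.7071′ = 0.495118°; total 0.495118
  N ⇒ keep positive
  λ: 68 + 47.073/60 = 68.784550
  E ⇒ keep positive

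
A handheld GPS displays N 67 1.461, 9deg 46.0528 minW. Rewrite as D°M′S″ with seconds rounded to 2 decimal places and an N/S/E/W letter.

67°01′27.66″ N, 9°46′3.17″ W

Lat: 1.46100′ → 1′ and 0.46100 × 60 = 27.6600″
Longitude: 46.05280′ → 46′ and 0.05280 × 60 = 3.1680″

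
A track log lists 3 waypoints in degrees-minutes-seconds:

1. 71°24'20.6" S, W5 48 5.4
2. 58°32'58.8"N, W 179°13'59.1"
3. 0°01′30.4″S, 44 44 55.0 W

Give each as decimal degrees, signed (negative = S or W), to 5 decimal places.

1. -71.40572, -5.80150
2. 58.54967, -179.23308
3. -0.02511, -44.74861

Point 1:
  Lat: 24′ + 20.6″ = 24.34333′; 71 + 24.34333/60 = 71.405722
  S ⇒ negate
  λ: 48′ + 5.4″ = 48.09000′; 5 + 48.09000/60 = 5.801500
  hemisphere W, so the sign is −
Point 2:
  Latitude: 58° + 32/60 + 58.8/3600 = 58 + 0.533333 + 0.016333 = 58.549667
  N ⇒ keep positive
  Longitude: 179 + 13/60 + 59.1/3600 = 179.233083
  W → negative
Point 3:
  Lat: 1′ + 30.4″ = 1.50667′; 0 + 1.50667/60 = 0.025111
  S ⇒ negate
  λ: 44 + 44/60 + 55/3600 = 44.748611
  W ⇒ negate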